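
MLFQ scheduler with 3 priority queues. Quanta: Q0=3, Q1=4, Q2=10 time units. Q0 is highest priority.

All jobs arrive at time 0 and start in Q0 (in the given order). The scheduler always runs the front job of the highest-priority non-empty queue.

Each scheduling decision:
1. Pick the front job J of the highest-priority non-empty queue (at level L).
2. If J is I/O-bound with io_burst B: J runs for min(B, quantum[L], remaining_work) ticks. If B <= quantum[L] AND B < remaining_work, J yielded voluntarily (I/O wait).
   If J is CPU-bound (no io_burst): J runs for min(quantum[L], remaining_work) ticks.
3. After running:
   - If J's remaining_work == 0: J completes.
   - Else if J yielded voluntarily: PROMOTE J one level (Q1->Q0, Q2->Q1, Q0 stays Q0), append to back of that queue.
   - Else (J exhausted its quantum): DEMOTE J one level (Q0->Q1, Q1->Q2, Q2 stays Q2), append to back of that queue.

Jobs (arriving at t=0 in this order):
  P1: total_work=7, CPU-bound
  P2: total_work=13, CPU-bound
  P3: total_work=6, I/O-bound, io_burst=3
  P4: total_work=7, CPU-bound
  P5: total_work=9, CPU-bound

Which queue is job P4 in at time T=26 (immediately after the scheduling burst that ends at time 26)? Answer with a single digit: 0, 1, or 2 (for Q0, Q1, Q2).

t=0-3: P1@Q0 runs 3, rem=4, quantum used, demote→Q1. Q0=[P2,P3,P4,P5] Q1=[P1] Q2=[]
t=3-6: P2@Q0 runs 3, rem=10, quantum used, demote→Q1. Q0=[P3,P4,P5] Q1=[P1,P2] Q2=[]
t=6-9: P3@Q0 runs 3, rem=3, I/O yield, promote→Q0. Q0=[P4,P5,P3] Q1=[P1,P2] Q2=[]
t=9-12: P4@Q0 runs 3, rem=4, quantum used, demote→Q1. Q0=[P5,P3] Q1=[P1,P2,P4] Q2=[]
t=12-15: P5@Q0 runs 3, rem=6, quantum used, demote→Q1. Q0=[P3] Q1=[P1,P2,P4,P5] Q2=[]
t=15-18: P3@Q0 runs 3, rem=0, completes. Q0=[] Q1=[P1,P2,P4,P5] Q2=[]
t=18-22: P1@Q1 runs 4, rem=0, completes. Q0=[] Q1=[P2,P4,P5] Q2=[]
t=22-26: P2@Q1 runs 4, rem=6, quantum used, demote→Q2. Q0=[] Q1=[P4,P5] Q2=[P2]
t=26-30: P4@Q1 runs 4, rem=0, completes. Q0=[] Q1=[P5] Q2=[P2]
t=30-34: P5@Q1 runs 4, rem=2, quantum used, demote→Q2. Q0=[] Q1=[] Q2=[P2,P5]
t=34-40: P2@Q2 runs 6, rem=0, completes. Q0=[] Q1=[] Q2=[P5]
t=40-42: P5@Q2 runs 2, rem=0, completes. Q0=[] Q1=[] Q2=[]

Answer: 1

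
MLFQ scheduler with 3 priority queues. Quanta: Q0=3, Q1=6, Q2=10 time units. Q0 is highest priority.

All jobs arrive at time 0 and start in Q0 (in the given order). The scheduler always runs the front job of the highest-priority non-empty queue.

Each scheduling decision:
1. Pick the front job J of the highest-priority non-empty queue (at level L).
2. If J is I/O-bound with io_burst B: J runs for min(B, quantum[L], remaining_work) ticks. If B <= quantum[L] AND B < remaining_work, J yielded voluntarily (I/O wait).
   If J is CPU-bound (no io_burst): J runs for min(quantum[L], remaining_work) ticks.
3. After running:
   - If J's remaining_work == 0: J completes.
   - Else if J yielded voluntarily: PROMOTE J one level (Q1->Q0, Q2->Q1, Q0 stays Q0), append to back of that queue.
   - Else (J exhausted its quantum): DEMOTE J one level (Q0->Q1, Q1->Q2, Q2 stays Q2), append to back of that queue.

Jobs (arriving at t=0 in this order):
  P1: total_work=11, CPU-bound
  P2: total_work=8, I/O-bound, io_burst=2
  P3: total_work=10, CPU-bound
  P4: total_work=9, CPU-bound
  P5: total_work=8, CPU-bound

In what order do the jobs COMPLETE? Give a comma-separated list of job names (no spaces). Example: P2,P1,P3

t=0-3: P1@Q0 runs 3, rem=8, quantum used, demote→Q1. Q0=[P2,P3,P4,P5] Q1=[P1] Q2=[]
t=3-5: P2@Q0 runs 2, rem=6, I/O yield, promote→Q0. Q0=[P3,P4,P5,P2] Q1=[P1] Q2=[]
t=5-8: P3@Q0 runs 3, rem=7, quantum used, demote→Q1. Q0=[P4,P5,P2] Q1=[P1,P3] Q2=[]
t=8-11: P4@Q0 runs 3, rem=6, quantum used, demote→Q1. Q0=[P5,P2] Q1=[P1,P3,P4] Q2=[]
t=11-14: P5@Q0 runs 3, rem=5, quantum used, demote→Q1. Q0=[P2] Q1=[P1,P3,P4,P5] Q2=[]
t=14-16: P2@Q0 runs 2, rem=4, I/O yield, promote→Q0. Q0=[P2] Q1=[P1,P3,P4,P5] Q2=[]
t=16-18: P2@Q0 runs 2, rem=2, I/O yield, promote→Q0. Q0=[P2] Q1=[P1,P3,P4,P5] Q2=[]
t=18-20: P2@Q0 runs 2, rem=0, completes. Q0=[] Q1=[P1,P3,P4,P5] Q2=[]
t=20-26: P1@Q1 runs 6, rem=2, quantum used, demote→Q2. Q0=[] Q1=[P3,P4,P5] Q2=[P1]
t=26-32: P3@Q1 runs 6, rem=1, quantum used, demote→Q2. Q0=[] Q1=[P4,P5] Q2=[P1,P3]
t=32-38: P4@Q1 runs 6, rem=0, completes. Q0=[] Q1=[P5] Q2=[P1,P3]
t=38-43: P5@Q1 runs 5, rem=0, completes. Q0=[] Q1=[] Q2=[P1,P3]
t=43-45: P1@Q2 runs 2, rem=0, completes. Q0=[] Q1=[] Q2=[P3]
t=45-46: P3@Q2 runs 1, rem=0, completes. Q0=[] Q1=[] Q2=[]

Answer: P2,P4,P5,P1,P3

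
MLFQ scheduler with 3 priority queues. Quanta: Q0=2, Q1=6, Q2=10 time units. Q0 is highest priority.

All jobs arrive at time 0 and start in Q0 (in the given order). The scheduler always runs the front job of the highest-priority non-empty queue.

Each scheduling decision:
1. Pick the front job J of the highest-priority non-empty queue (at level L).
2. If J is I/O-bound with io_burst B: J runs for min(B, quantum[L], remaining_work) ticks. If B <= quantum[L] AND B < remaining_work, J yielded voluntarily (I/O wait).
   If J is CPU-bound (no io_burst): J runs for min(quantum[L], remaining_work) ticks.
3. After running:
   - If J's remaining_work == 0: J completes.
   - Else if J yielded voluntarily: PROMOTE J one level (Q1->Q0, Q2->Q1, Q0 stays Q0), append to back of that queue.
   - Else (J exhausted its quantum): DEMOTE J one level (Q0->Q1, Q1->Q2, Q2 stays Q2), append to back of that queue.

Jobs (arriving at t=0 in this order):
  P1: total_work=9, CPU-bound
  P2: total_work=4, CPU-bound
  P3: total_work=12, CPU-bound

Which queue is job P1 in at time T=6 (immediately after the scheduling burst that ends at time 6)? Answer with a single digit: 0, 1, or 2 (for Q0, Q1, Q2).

t=0-2: P1@Q0 runs 2, rem=7, quantum used, demote→Q1. Q0=[P2,P3] Q1=[P1] Q2=[]
t=2-4: P2@Q0 runs 2, rem=2, quantum used, demote→Q1. Q0=[P3] Q1=[P1,P2] Q2=[]
t=4-6: P3@Q0 runs 2, rem=10, quantum used, demote→Q1. Q0=[] Q1=[P1,P2,P3] Q2=[]
t=6-12: P1@Q1 runs 6, rem=1, quantum used, demote→Q2. Q0=[] Q1=[P2,P3] Q2=[P1]
t=12-14: P2@Q1 runs 2, rem=0, completes. Q0=[] Q1=[P3] Q2=[P1]
t=14-20: P3@Q1 runs 6, rem=4, quantum used, demote→Q2. Q0=[] Q1=[] Q2=[P1,P3]
t=20-21: P1@Q2 runs 1, rem=0, completes. Q0=[] Q1=[] Q2=[P3]
t=21-25: P3@Q2 runs 4, rem=0, completes. Q0=[] Q1=[] Q2=[]

Answer: 1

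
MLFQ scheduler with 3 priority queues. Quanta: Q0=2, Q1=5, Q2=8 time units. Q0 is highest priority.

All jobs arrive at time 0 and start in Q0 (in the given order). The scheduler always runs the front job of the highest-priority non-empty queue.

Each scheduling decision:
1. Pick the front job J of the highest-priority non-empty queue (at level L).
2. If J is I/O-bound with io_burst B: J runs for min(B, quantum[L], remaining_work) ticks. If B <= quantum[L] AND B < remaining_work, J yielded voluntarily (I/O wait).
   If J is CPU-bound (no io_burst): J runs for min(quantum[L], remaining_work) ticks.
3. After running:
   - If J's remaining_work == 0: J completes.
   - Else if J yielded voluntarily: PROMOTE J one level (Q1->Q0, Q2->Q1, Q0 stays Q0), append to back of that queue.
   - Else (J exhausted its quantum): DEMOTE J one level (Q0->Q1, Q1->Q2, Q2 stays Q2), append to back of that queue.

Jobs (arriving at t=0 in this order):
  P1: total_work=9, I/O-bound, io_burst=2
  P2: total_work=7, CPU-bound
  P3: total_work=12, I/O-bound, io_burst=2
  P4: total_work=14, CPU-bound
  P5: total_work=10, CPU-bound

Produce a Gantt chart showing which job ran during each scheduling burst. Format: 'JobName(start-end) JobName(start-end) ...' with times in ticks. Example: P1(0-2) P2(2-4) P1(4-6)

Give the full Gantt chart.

t=0-2: P1@Q0 runs 2, rem=7, I/O yield, promote→Q0. Q0=[P2,P3,P4,P5,P1] Q1=[] Q2=[]
t=2-4: P2@Q0 runs 2, rem=5, quantum used, demote→Q1. Q0=[P3,P4,P5,P1] Q1=[P2] Q2=[]
t=4-6: P3@Q0 runs 2, rem=10, I/O yield, promote→Q0. Q0=[P4,P5,P1,P3] Q1=[P2] Q2=[]
t=6-8: P4@Q0 runs 2, rem=12, quantum used, demote→Q1. Q0=[P5,P1,P3] Q1=[P2,P4] Q2=[]
t=8-10: P5@Q0 runs 2, rem=8, quantum used, demote→Q1. Q0=[P1,P3] Q1=[P2,P4,P5] Q2=[]
t=10-12: P1@Q0 runs 2, rem=5, I/O yield, promote→Q0. Q0=[P3,P1] Q1=[P2,P4,P5] Q2=[]
t=12-14: P3@Q0 runs 2, rem=8, I/O yield, promote→Q0. Q0=[P1,P3] Q1=[P2,P4,P5] Q2=[]
t=14-16: P1@Q0 runs 2, rem=3, I/O yield, promote→Q0. Q0=[P3,P1] Q1=[P2,P4,P5] Q2=[]
t=16-18: P3@Q0 runs 2, rem=6, I/O yield, promote→Q0. Q0=[P1,P3] Q1=[P2,P4,P5] Q2=[]
t=18-20: P1@Q0 runs 2, rem=1, I/O yield, promote→Q0. Q0=[P3,P1] Q1=[P2,P4,P5] Q2=[]
t=20-22: P3@Q0 runs 2, rem=4, I/O yield, promote→Q0. Q0=[P1,P3] Q1=[P2,P4,P5] Q2=[]
t=22-23: P1@Q0 runs 1, rem=0, completes. Q0=[P3] Q1=[P2,P4,P5] Q2=[]
t=23-25: P3@Q0 runs 2, rem=2, I/O yield, promote→Q0. Q0=[P3] Q1=[P2,P4,P5] Q2=[]
t=25-27: P3@Q0 runs 2, rem=0, completes. Q0=[] Q1=[P2,P4,P5] Q2=[]
t=27-32: P2@Q1 runs 5, rem=0, completes. Q0=[] Q1=[P4,P5] Q2=[]
t=32-37: P4@Q1 runs 5, rem=7, quantum used, demote→Q2. Q0=[] Q1=[P5] Q2=[P4]
t=37-42: P5@Q1 runs 5, rem=3, quantum used, demote→Q2. Q0=[] Q1=[] Q2=[P4,P5]
t=42-49: P4@Q2 runs 7, rem=0, completes. Q0=[] Q1=[] Q2=[P5]
t=49-52: P5@Q2 runs 3, rem=0, completes. Q0=[] Q1=[] Q2=[]

Answer: P1(0-2) P2(2-4) P3(4-6) P4(6-8) P5(8-10) P1(10-12) P3(12-14) P1(14-16) P3(16-18) P1(18-20) P3(20-22) P1(22-23) P3(23-25) P3(25-27) P2(27-32) P4(32-37) P5(37-42) P4(42-49) P5(49-52)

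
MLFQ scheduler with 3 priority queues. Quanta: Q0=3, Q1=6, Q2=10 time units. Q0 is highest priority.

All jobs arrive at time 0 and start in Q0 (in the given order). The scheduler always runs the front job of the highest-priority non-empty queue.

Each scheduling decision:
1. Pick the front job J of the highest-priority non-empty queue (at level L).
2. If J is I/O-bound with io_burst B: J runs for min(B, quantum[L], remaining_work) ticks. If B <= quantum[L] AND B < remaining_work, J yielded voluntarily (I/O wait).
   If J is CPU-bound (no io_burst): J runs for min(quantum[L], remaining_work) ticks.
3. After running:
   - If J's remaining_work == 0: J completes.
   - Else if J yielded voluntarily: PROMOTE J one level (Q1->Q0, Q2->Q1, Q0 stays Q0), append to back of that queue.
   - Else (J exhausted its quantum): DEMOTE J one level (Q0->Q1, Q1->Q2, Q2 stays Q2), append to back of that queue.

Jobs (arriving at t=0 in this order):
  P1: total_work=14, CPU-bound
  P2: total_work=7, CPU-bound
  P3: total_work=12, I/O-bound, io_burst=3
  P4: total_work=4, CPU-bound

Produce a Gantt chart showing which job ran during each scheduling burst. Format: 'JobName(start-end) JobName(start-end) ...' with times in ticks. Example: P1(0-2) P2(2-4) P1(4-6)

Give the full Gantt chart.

t=0-3: P1@Q0 runs 3, rem=11, quantum used, demote→Q1. Q0=[P2,P3,P4] Q1=[P1] Q2=[]
t=3-6: P2@Q0 runs 3, rem=4, quantum used, demote→Q1. Q0=[P3,P4] Q1=[P1,P2] Q2=[]
t=6-9: P3@Q0 runs 3, rem=9, I/O yield, promote→Q0. Q0=[P4,P3] Q1=[P1,P2] Q2=[]
t=9-12: P4@Q0 runs 3, rem=1, quantum used, demote→Q1. Q0=[P3] Q1=[P1,P2,P4] Q2=[]
t=12-15: P3@Q0 runs 3, rem=6, I/O yield, promote→Q0. Q0=[P3] Q1=[P1,P2,P4] Q2=[]
t=15-18: P3@Q0 runs 3, rem=3, I/O yield, promote→Q0. Q0=[P3] Q1=[P1,P2,P4] Q2=[]
t=18-21: P3@Q0 runs 3, rem=0, completes. Q0=[] Q1=[P1,P2,P4] Q2=[]
t=21-27: P1@Q1 runs 6, rem=5, quantum used, demote→Q2. Q0=[] Q1=[P2,P4] Q2=[P1]
t=27-31: P2@Q1 runs 4, rem=0, completes. Q0=[] Q1=[P4] Q2=[P1]
t=31-32: P4@Q1 runs 1, rem=0, completes. Q0=[] Q1=[] Q2=[P1]
t=32-37: P1@Q2 runs 5, rem=0, completes. Q0=[] Q1=[] Q2=[]

Answer: P1(0-3) P2(3-6) P3(6-9) P4(9-12) P3(12-15) P3(15-18) P3(18-21) P1(21-27) P2(27-31) P4(31-32) P1(32-37)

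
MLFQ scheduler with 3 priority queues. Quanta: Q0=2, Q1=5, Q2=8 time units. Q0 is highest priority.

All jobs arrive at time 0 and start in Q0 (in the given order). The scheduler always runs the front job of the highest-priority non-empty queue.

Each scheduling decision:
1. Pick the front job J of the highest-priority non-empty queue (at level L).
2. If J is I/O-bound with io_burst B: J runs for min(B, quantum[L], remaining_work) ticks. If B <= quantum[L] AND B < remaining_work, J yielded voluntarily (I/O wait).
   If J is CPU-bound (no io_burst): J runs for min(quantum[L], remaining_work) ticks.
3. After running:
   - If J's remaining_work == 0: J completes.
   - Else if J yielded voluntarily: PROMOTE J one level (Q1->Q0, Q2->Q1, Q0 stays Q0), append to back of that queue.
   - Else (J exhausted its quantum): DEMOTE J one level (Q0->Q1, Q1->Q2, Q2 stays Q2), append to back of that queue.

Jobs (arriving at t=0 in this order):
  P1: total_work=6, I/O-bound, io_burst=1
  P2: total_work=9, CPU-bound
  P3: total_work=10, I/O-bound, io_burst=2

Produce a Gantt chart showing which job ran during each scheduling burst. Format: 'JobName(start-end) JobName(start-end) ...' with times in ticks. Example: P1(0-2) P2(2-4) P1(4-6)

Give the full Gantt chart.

Answer: P1(0-1) P2(1-3) P3(3-5) P1(5-6) P3(6-8) P1(8-9) P3(9-11) P1(11-12) P3(12-14) P1(14-15) P3(15-17) P1(17-18) P2(18-23) P2(23-25)

Derivation:
t=0-1: P1@Q0 runs 1, rem=5, I/O yield, promote→Q0. Q0=[P2,P3,P1] Q1=[] Q2=[]
t=1-3: P2@Q0 runs 2, rem=7, quantum used, demote→Q1. Q0=[P3,P1] Q1=[P2] Q2=[]
t=3-5: P3@Q0 runs 2, rem=8, I/O yield, promote→Q0. Q0=[P1,P3] Q1=[P2] Q2=[]
t=5-6: P1@Q0 runs 1, rem=4, I/O yield, promote→Q0. Q0=[P3,P1] Q1=[P2] Q2=[]
t=6-8: P3@Q0 runs 2, rem=6, I/O yield, promote→Q0. Q0=[P1,P3] Q1=[P2] Q2=[]
t=8-9: P1@Q0 runs 1, rem=3, I/O yield, promote→Q0. Q0=[P3,P1] Q1=[P2] Q2=[]
t=9-11: P3@Q0 runs 2, rem=4, I/O yield, promote→Q0. Q0=[P1,P3] Q1=[P2] Q2=[]
t=11-12: P1@Q0 runs 1, rem=2, I/O yield, promote→Q0. Q0=[P3,P1] Q1=[P2] Q2=[]
t=12-14: P3@Q0 runs 2, rem=2, I/O yield, promote→Q0. Q0=[P1,P3] Q1=[P2] Q2=[]
t=14-15: P1@Q0 runs 1, rem=1, I/O yield, promote→Q0. Q0=[P3,P1] Q1=[P2] Q2=[]
t=15-17: P3@Q0 runs 2, rem=0, completes. Q0=[P1] Q1=[P2] Q2=[]
t=17-18: P1@Q0 runs 1, rem=0, completes. Q0=[] Q1=[P2] Q2=[]
t=18-23: P2@Q1 runs 5, rem=2, quantum used, demote→Q2. Q0=[] Q1=[] Q2=[P2]
t=23-25: P2@Q2 runs 2, rem=0, completes. Q0=[] Q1=[] Q2=[]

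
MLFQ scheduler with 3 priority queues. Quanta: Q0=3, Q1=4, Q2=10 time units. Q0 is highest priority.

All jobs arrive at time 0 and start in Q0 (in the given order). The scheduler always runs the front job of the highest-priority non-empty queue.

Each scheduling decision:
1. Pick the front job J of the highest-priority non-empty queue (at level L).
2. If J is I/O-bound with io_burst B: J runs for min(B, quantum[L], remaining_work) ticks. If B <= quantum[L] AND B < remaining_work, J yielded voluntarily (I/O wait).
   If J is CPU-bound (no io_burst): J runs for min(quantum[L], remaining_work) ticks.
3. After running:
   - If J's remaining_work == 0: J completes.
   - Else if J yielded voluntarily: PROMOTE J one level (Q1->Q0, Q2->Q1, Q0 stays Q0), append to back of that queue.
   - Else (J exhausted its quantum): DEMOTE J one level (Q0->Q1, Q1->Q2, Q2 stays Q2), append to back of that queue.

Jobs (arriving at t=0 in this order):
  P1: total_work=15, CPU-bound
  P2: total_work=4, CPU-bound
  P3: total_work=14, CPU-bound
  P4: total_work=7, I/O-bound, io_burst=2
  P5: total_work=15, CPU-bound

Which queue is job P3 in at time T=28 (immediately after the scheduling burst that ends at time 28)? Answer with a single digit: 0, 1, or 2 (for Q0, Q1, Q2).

Answer: 2

Derivation:
t=0-3: P1@Q0 runs 3, rem=12, quantum used, demote→Q1. Q0=[P2,P3,P4,P5] Q1=[P1] Q2=[]
t=3-6: P2@Q0 runs 3, rem=1, quantum used, demote→Q1. Q0=[P3,P4,P5] Q1=[P1,P2] Q2=[]
t=6-9: P3@Q0 runs 3, rem=11, quantum used, demote→Q1. Q0=[P4,P5] Q1=[P1,P2,P3] Q2=[]
t=9-11: P4@Q0 runs 2, rem=5, I/O yield, promote→Q0. Q0=[P5,P4] Q1=[P1,P2,P3] Q2=[]
t=11-14: P5@Q0 runs 3, rem=12, quantum used, demote→Q1. Q0=[P4] Q1=[P1,P2,P3,P5] Q2=[]
t=14-16: P4@Q0 runs 2, rem=3, I/O yield, promote→Q0. Q0=[P4] Q1=[P1,P2,P3,P5] Q2=[]
t=16-18: P4@Q0 runs 2, rem=1, I/O yield, promote→Q0. Q0=[P4] Q1=[P1,P2,P3,P5] Q2=[]
t=18-19: P4@Q0 runs 1, rem=0, completes. Q0=[] Q1=[P1,P2,P3,P5] Q2=[]
t=19-23: P1@Q1 runs 4, rem=8, quantum used, demote→Q2. Q0=[] Q1=[P2,P3,P5] Q2=[P1]
t=23-24: P2@Q1 runs 1, rem=0, completes. Q0=[] Q1=[P3,P5] Q2=[P1]
t=24-28: P3@Q1 runs 4, rem=7, quantum used, demote→Q2. Q0=[] Q1=[P5] Q2=[P1,P3]
t=28-32: P5@Q1 runs 4, rem=8, quantum used, demote→Q2. Q0=[] Q1=[] Q2=[P1,P3,P5]
t=32-40: P1@Q2 runs 8, rem=0, completes. Q0=[] Q1=[] Q2=[P3,P5]
t=40-47: P3@Q2 runs 7, rem=0, completes. Q0=[] Q1=[] Q2=[P5]
t=47-55: P5@Q2 runs 8, rem=0, completes. Q0=[] Q1=[] Q2=[]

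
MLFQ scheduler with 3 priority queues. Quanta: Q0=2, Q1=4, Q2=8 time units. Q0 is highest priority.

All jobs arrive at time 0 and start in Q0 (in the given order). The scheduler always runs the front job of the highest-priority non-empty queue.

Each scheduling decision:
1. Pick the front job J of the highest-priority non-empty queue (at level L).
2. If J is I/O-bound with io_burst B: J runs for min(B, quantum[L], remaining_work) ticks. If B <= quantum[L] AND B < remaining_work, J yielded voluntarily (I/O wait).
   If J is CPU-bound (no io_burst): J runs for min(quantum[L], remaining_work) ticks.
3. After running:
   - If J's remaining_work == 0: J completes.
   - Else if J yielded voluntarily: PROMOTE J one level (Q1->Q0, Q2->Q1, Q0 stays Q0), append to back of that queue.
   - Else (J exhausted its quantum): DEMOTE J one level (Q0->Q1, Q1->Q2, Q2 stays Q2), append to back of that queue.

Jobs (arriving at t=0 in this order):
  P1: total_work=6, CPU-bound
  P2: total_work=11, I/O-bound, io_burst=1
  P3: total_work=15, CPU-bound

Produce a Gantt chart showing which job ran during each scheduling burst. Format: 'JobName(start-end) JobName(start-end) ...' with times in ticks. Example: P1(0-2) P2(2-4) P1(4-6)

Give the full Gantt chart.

t=0-2: P1@Q0 runs 2, rem=4, quantum used, demote→Q1. Q0=[P2,P3] Q1=[P1] Q2=[]
t=2-3: P2@Q0 runs 1, rem=10, I/O yield, promote→Q0. Q0=[P3,P2] Q1=[P1] Q2=[]
t=3-5: P3@Q0 runs 2, rem=13, quantum used, demote→Q1. Q0=[P2] Q1=[P1,P3] Q2=[]
t=5-6: P2@Q0 runs 1, rem=9, I/O yield, promote→Q0. Q0=[P2] Q1=[P1,P3] Q2=[]
t=6-7: P2@Q0 runs 1, rem=8, I/O yield, promote→Q0. Q0=[P2] Q1=[P1,P3] Q2=[]
t=7-8: P2@Q0 runs 1, rem=7, I/O yield, promote→Q0. Q0=[P2] Q1=[P1,P3] Q2=[]
t=8-9: P2@Q0 runs 1, rem=6, I/O yield, promote→Q0. Q0=[P2] Q1=[P1,P3] Q2=[]
t=9-10: P2@Q0 runs 1, rem=5, I/O yield, promote→Q0. Q0=[P2] Q1=[P1,P3] Q2=[]
t=10-11: P2@Q0 runs 1, rem=4, I/O yield, promote→Q0. Q0=[P2] Q1=[P1,P3] Q2=[]
t=11-12: P2@Q0 runs 1, rem=3, I/O yield, promote→Q0. Q0=[P2] Q1=[P1,P3] Q2=[]
t=12-13: P2@Q0 runs 1, rem=2, I/O yield, promote→Q0. Q0=[P2] Q1=[P1,P3] Q2=[]
t=13-14: P2@Q0 runs 1, rem=1, I/O yield, promote→Q0. Q0=[P2] Q1=[P1,P3] Q2=[]
t=14-15: P2@Q0 runs 1, rem=0, completes. Q0=[] Q1=[P1,P3] Q2=[]
t=15-19: P1@Q1 runs 4, rem=0, completes. Q0=[] Q1=[P3] Q2=[]
t=19-23: P3@Q1 runs 4, rem=9, quantum used, demote→Q2. Q0=[] Q1=[] Q2=[P3]
t=23-31: P3@Q2 runs 8, rem=1, quantum used, demote→Q2. Q0=[] Q1=[] Q2=[P3]
t=31-32: P3@Q2 runs 1, rem=0, completes. Q0=[] Q1=[] Q2=[]

Answer: P1(0-2) P2(2-3) P3(3-5) P2(5-6) P2(6-7) P2(7-8) P2(8-9) P2(9-10) P2(10-11) P2(11-12) P2(12-13) P2(13-14) P2(14-15) P1(15-19) P3(19-23) P3(23-31) P3(31-32)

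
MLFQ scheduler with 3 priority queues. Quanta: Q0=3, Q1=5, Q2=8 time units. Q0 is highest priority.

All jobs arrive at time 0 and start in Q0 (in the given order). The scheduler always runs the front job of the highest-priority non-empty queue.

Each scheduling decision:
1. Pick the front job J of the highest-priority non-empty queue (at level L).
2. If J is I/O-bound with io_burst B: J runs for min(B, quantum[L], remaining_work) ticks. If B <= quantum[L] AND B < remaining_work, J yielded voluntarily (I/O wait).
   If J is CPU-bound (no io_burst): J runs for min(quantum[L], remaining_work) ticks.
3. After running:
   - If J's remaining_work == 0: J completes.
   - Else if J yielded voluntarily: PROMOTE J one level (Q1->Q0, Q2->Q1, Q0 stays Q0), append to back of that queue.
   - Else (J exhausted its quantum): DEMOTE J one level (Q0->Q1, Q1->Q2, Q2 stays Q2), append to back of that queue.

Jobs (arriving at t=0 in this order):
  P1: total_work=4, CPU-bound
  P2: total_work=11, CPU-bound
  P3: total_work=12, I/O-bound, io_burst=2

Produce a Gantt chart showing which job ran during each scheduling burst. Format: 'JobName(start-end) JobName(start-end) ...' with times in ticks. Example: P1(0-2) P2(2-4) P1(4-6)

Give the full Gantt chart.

t=0-3: P1@Q0 runs 3, rem=1, quantum used, demote→Q1. Q0=[P2,P3] Q1=[P1] Q2=[]
t=3-6: P2@Q0 runs 3, rem=8, quantum used, demote→Q1. Q0=[P3] Q1=[P1,P2] Q2=[]
t=6-8: P3@Q0 runs 2, rem=10, I/O yield, promote→Q0. Q0=[P3] Q1=[P1,P2] Q2=[]
t=8-10: P3@Q0 runs 2, rem=8, I/O yield, promote→Q0. Q0=[P3] Q1=[P1,P2] Q2=[]
t=10-12: P3@Q0 runs 2, rem=6, I/O yield, promote→Q0. Q0=[P3] Q1=[P1,P2] Q2=[]
t=12-14: P3@Q0 runs 2, rem=4, I/O yield, promote→Q0. Q0=[P3] Q1=[P1,P2] Q2=[]
t=14-16: P3@Q0 runs 2, rem=2, I/O yield, promote→Q0. Q0=[P3] Q1=[P1,P2] Q2=[]
t=16-18: P3@Q0 runs 2, rem=0, completes. Q0=[] Q1=[P1,P2] Q2=[]
t=18-19: P1@Q1 runs 1, rem=0, completes. Q0=[] Q1=[P2] Q2=[]
t=19-24: P2@Q1 runs 5, rem=3, quantum used, demote→Q2. Q0=[] Q1=[] Q2=[P2]
t=24-27: P2@Q2 runs 3, rem=0, completes. Q0=[] Q1=[] Q2=[]

Answer: P1(0-3) P2(3-6) P3(6-8) P3(8-10) P3(10-12) P3(12-14) P3(14-16) P3(16-18) P1(18-19) P2(19-24) P2(24-27)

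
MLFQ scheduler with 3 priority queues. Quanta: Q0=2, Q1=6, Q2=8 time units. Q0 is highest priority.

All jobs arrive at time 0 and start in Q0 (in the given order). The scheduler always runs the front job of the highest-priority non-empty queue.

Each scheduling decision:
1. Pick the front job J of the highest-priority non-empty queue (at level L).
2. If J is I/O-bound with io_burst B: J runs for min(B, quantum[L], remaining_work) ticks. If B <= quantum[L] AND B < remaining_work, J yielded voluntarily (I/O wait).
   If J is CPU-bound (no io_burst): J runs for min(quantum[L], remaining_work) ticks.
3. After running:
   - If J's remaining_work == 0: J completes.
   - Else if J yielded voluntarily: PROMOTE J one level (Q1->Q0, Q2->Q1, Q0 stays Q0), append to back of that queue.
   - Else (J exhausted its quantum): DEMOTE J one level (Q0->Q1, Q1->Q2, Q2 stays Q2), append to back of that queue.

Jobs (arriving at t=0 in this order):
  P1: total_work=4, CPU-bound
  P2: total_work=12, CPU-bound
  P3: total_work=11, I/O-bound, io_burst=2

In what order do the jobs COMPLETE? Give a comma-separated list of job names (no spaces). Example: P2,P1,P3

Answer: P3,P1,P2

Derivation:
t=0-2: P1@Q0 runs 2, rem=2, quantum used, demote→Q1. Q0=[P2,P3] Q1=[P1] Q2=[]
t=2-4: P2@Q0 runs 2, rem=10, quantum used, demote→Q1. Q0=[P3] Q1=[P1,P2] Q2=[]
t=4-6: P3@Q0 runs 2, rem=9, I/O yield, promote→Q0. Q0=[P3] Q1=[P1,P2] Q2=[]
t=6-8: P3@Q0 runs 2, rem=7, I/O yield, promote→Q0. Q0=[P3] Q1=[P1,P2] Q2=[]
t=8-10: P3@Q0 runs 2, rem=5, I/O yield, promote→Q0. Q0=[P3] Q1=[P1,P2] Q2=[]
t=10-12: P3@Q0 runs 2, rem=3, I/O yield, promote→Q0. Q0=[P3] Q1=[P1,P2] Q2=[]
t=12-14: P3@Q0 runs 2, rem=1, I/O yield, promote→Q0. Q0=[P3] Q1=[P1,P2] Q2=[]
t=14-15: P3@Q0 runs 1, rem=0, completes. Q0=[] Q1=[P1,P2] Q2=[]
t=15-17: P1@Q1 runs 2, rem=0, completes. Q0=[] Q1=[P2] Q2=[]
t=17-23: P2@Q1 runs 6, rem=4, quantum used, demote→Q2. Q0=[] Q1=[] Q2=[P2]
t=23-27: P2@Q2 runs 4, rem=0, completes. Q0=[] Q1=[] Q2=[]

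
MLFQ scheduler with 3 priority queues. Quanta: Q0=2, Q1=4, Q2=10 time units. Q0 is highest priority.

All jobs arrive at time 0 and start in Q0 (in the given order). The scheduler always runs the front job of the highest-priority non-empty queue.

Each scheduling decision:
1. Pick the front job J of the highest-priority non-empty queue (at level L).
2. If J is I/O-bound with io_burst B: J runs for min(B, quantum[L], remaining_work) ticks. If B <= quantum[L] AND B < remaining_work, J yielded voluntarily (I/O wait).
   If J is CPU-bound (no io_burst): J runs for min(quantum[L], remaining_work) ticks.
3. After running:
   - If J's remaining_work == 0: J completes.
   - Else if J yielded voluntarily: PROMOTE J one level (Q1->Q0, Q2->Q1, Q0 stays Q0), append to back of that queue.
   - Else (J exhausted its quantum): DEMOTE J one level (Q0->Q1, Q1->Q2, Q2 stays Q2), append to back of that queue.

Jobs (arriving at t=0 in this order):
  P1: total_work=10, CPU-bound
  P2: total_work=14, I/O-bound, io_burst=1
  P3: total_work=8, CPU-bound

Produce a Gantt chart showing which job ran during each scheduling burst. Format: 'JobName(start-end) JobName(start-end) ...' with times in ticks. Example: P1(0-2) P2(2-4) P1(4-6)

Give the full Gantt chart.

t=0-2: P1@Q0 runs 2, rem=8, quantum used, demote→Q1. Q0=[P2,P3] Q1=[P1] Q2=[]
t=2-3: P2@Q0 runs 1, rem=13, I/O yield, promote→Q0. Q0=[P3,P2] Q1=[P1] Q2=[]
t=3-5: P3@Q0 runs 2, rem=6, quantum used, demote→Q1. Q0=[P2] Q1=[P1,P3] Q2=[]
t=5-6: P2@Q0 runs 1, rem=12, I/O yield, promote→Q0. Q0=[P2] Q1=[P1,P3] Q2=[]
t=6-7: P2@Q0 runs 1, rem=11, I/O yield, promote→Q0. Q0=[P2] Q1=[P1,P3] Q2=[]
t=7-8: P2@Q0 runs 1, rem=10, I/O yield, promote→Q0. Q0=[P2] Q1=[P1,P3] Q2=[]
t=8-9: P2@Q0 runs 1, rem=9, I/O yield, promote→Q0. Q0=[P2] Q1=[P1,P3] Q2=[]
t=9-10: P2@Q0 runs 1, rem=8, I/O yield, promote→Q0. Q0=[P2] Q1=[P1,P3] Q2=[]
t=10-11: P2@Q0 runs 1, rem=7, I/O yield, promote→Q0. Q0=[P2] Q1=[P1,P3] Q2=[]
t=11-12: P2@Q0 runs 1, rem=6, I/O yield, promote→Q0. Q0=[P2] Q1=[P1,P3] Q2=[]
t=12-13: P2@Q0 runs 1, rem=5, I/O yield, promote→Q0. Q0=[P2] Q1=[P1,P3] Q2=[]
t=13-14: P2@Q0 runs 1, rem=4, I/O yield, promote→Q0. Q0=[P2] Q1=[P1,P3] Q2=[]
t=14-15: P2@Q0 runs 1, rem=3, I/O yield, promote→Q0. Q0=[P2] Q1=[P1,P3] Q2=[]
t=15-16: P2@Q0 runs 1, rem=2, I/O yield, promote→Q0. Q0=[P2] Q1=[P1,P3] Q2=[]
t=16-17: P2@Q0 runs 1, rem=1, I/O yield, promote→Q0. Q0=[P2] Q1=[P1,P3] Q2=[]
t=17-18: P2@Q0 runs 1, rem=0, completes. Q0=[] Q1=[P1,P3] Q2=[]
t=18-22: P1@Q1 runs 4, rem=4, quantum used, demote→Q2. Q0=[] Q1=[P3] Q2=[P1]
t=22-26: P3@Q1 runs 4, rem=2, quantum used, demote→Q2. Q0=[] Q1=[] Q2=[P1,P3]
t=26-30: P1@Q2 runs 4, rem=0, completes. Q0=[] Q1=[] Q2=[P3]
t=30-32: P3@Q2 runs 2, rem=0, completes. Q0=[] Q1=[] Q2=[]

Answer: P1(0-2) P2(2-3) P3(3-5) P2(5-6) P2(6-7) P2(7-8) P2(8-9) P2(9-10) P2(10-11) P2(11-12) P2(12-13) P2(13-14) P2(14-15) P2(15-16) P2(16-17) P2(17-18) P1(18-22) P3(22-26) P1(26-30) P3(30-32)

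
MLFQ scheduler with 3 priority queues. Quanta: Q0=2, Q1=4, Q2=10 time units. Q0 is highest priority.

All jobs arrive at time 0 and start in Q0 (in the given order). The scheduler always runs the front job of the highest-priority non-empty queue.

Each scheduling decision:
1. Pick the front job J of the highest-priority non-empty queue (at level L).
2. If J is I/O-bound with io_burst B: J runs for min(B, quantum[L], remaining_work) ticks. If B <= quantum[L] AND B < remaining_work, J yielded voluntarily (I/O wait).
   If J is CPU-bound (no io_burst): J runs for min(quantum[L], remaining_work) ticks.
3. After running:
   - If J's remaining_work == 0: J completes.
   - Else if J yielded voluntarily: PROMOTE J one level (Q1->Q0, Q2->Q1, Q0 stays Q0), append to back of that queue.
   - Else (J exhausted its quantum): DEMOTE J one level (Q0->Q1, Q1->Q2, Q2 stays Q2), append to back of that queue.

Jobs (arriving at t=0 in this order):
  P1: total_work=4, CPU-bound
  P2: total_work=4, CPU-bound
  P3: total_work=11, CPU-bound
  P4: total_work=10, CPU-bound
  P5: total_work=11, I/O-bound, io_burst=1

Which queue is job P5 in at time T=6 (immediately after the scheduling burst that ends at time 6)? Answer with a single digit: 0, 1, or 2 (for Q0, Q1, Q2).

Answer: 0

Derivation:
t=0-2: P1@Q0 runs 2, rem=2, quantum used, demote→Q1. Q0=[P2,P3,P4,P5] Q1=[P1] Q2=[]
t=2-4: P2@Q0 runs 2, rem=2, quantum used, demote→Q1. Q0=[P3,P4,P5] Q1=[P1,P2] Q2=[]
t=4-6: P3@Q0 runs 2, rem=9, quantum used, demote→Q1. Q0=[P4,P5] Q1=[P1,P2,P3] Q2=[]
t=6-8: P4@Q0 runs 2, rem=8, quantum used, demote→Q1. Q0=[P5] Q1=[P1,P2,P3,P4] Q2=[]
t=8-9: P5@Q0 runs 1, rem=10, I/O yield, promote→Q0. Q0=[P5] Q1=[P1,P2,P3,P4] Q2=[]
t=9-10: P5@Q0 runs 1, rem=9, I/O yield, promote→Q0. Q0=[P5] Q1=[P1,P2,P3,P4] Q2=[]
t=10-11: P5@Q0 runs 1, rem=8, I/O yield, promote→Q0. Q0=[P5] Q1=[P1,P2,P3,P4] Q2=[]
t=11-12: P5@Q0 runs 1, rem=7, I/O yield, promote→Q0. Q0=[P5] Q1=[P1,P2,P3,P4] Q2=[]
t=12-13: P5@Q0 runs 1, rem=6, I/O yield, promote→Q0. Q0=[P5] Q1=[P1,P2,P3,P4] Q2=[]
t=13-14: P5@Q0 runs 1, rem=5, I/O yield, promote→Q0. Q0=[P5] Q1=[P1,P2,P3,P4] Q2=[]
t=14-15: P5@Q0 runs 1, rem=4, I/O yield, promote→Q0. Q0=[P5] Q1=[P1,P2,P3,P4] Q2=[]
t=15-16: P5@Q0 runs 1, rem=3, I/O yield, promote→Q0. Q0=[P5] Q1=[P1,P2,P3,P4] Q2=[]
t=16-17: P5@Q0 runs 1, rem=2, I/O yield, promote→Q0. Q0=[P5] Q1=[P1,P2,P3,P4] Q2=[]
t=17-18: P5@Q0 runs 1, rem=1, I/O yield, promote→Q0. Q0=[P5] Q1=[P1,P2,P3,P4] Q2=[]
t=18-19: P5@Q0 runs 1, rem=0, completes. Q0=[] Q1=[P1,P2,P3,P4] Q2=[]
t=19-21: P1@Q1 runs 2, rem=0, completes. Q0=[] Q1=[P2,P3,P4] Q2=[]
t=21-23: P2@Q1 runs 2, rem=0, completes. Q0=[] Q1=[P3,P4] Q2=[]
t=23-27: P3@Q1 runs 4, rem=5, quantum used, demote→Q2. Q0=[] Q1=[P4] Q2=[P3]
t=27-31: P4@Q1 runs 4, rem=4, quantum used, demote→Q2. Q0=[] Q1=[] Q2=[P3,P4]
t=31-36: P3@Q2 runs 5, rem=0, completes. Q0=[] Q1=[] Q2=[P4]
t=36-40: P4@Q2 runs 4, rem=0, completes. Q0=[] Q1=[] Q2=[]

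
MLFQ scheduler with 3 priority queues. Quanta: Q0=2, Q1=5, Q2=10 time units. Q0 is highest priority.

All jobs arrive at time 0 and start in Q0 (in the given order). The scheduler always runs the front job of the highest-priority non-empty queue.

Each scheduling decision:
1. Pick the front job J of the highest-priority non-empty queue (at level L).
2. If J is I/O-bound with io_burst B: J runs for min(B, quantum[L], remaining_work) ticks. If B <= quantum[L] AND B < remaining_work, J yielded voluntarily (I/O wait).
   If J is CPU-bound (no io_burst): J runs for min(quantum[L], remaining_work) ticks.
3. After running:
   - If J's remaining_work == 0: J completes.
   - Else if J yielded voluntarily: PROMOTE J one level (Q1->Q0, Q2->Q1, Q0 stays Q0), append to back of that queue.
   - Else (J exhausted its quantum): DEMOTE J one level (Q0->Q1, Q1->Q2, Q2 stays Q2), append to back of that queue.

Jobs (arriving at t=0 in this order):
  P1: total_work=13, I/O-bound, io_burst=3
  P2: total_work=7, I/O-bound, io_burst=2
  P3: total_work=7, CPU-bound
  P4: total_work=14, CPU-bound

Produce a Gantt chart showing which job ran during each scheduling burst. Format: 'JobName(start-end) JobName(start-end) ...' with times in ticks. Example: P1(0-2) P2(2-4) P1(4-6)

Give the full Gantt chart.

t=0-2: P1@Q0 runs 2, rem=11, quantum used, demote→Q1. Q0=[P2,P3,P4] Q1=[P1] Q2=[]
t=2-4: P2@Q0 runs 2, rem=5, I/O yield, promote→Q0. Q0=[P3,P4,P2] Q1=[P1] Q2=[]
t=4-6: P3@Q0 runs 2, rem=5, quantum used, demote→Q1. Q0=[P4,P2] Q1=[P1,P3] Q2=[]
t=6-8: P4@Q0 runs 2, rem=12, quantum used, demote→Q1. Q0=[P2] Q1=[P1,P3,P4] Q2=[]
t=8-10: P2@Q0 runs 2, rem=3, I/O yield, promote→Q0. Q0=[P2] Q1=[P1,P3,P4] Q2=[]
t=10-12: P2@Q0 runs 2, rem=1, I/O yield, promote→Q0. Q0=[P2] Q1=[P1,P3,P4] Q2=[]
t=12-13: P2@Q0 runs 1, rem=0, completes. Q0=[] Q1=[P1,P3,P4] Q2=[]
t=13-16: P1@Q1 runs 3, rem=8, I/O yield, promote→Q0. Q0=[P1] Q1=[P3,P4] Q2=[]
t=16-18: P1@Q0 runs 2, rem=6, quantum used, demote→Q1. Q0=[] Q1=[P3,P4,P1] Q2=[]
t=18-23: P3@Q1 runs 5, rem=0, completes. Q0=[] Q1=[P4,P1] Q2=[]
t=23-28: P4@Q1 runs 5, rem=7, quantum used, demote→Q2. Q0=[] Q1=[P1] Q2=[P4]
t=28-31: P1@Q1 runs 3, rem=3, I/O yield, promote→Q0. Q0=[P1] Q1=[] Q2=[P4]
t=31-33: P1@Q0 runs 2, rem=1, quantum used, demote→Q1. Q0=[] Q1=[P1] Q2=[P4]
t=33-34: P1@Q1 runs 1, rem=0, completes. Q0=[] Q1=[] Q2=[P4]
t=34-41: P4@Q2 runs 7, rem=0, completes. Q0=[] Q1=[] Q2=[]

Answer: P1(0-2) P2(2-4) P3(4-6) P4(6-8) P2(8-10) P2(10-12) P2(12-13) P1(13-16) P1(16-18) P3(18-23) P4(23-28) P1(28-31) P1(31-33) P1(33-34) P4(34-41)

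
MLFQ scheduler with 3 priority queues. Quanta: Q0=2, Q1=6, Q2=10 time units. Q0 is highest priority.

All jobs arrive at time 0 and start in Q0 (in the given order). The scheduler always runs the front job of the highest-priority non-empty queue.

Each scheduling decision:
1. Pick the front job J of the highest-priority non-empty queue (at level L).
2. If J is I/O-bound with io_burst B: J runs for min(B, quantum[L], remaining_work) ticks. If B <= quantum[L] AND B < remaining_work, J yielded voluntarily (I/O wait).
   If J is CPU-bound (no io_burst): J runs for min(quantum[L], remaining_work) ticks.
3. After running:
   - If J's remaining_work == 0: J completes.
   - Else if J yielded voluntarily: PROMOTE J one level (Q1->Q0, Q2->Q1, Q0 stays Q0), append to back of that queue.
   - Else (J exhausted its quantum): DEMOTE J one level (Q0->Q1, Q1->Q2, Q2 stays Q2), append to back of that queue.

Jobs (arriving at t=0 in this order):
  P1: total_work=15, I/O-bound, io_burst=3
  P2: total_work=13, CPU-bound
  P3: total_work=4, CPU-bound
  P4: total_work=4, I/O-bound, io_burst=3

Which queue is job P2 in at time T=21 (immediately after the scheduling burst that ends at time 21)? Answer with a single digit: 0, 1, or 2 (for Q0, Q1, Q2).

Answer: 2

Derivation:
t=0-2: P1@Q0 runs 2, rem=13, quantum used, demote→Q1. Q0=[P2,P3,P4] Q1=[P1] Q2=[]
t=2-4: P2@Q0 runs 2, rem=11, quantum used, demote→Q1. Q0=[P3,P4] Q1=[P1,P2] Q2=[]
t=4-6: P3@Q0 runs 2, rem=2, quantum used, demote→Q1. Q0=[P4] Q1=[P1,P2,P3] Q2=[]
t=6-8: P4@Q0 runs 2, rem=2, quantum used, demote→Q1. Q0=[] Q1=[P1,P2,P3,P4] Q2=[]
t=8-11: P1@Q1 runs 3, rem=10, I/O yield, promote→Q0. Q0=[P1] Q1=[P2,P3,P4] Q2=[]
t=11-13: P1@Q0 runs 2, rem=8, quantum used, demote→Q1. Q0=[] Q1=[P2,P3,P4,P1] Q2=[]
t=13-19: P2@Q1 runs 6, rem=5, quantum used, demote→Q2. Q0=[] Q1=[P3,P4,P1] Q2=[P2]
t=19-21: P3@Q1 runs 2, rem=0, completes. Q0=[] Q1=[P4,P1] Q2=[P2]
t=21-23: P4@Q1 runs 2, rem=0, completes. Q0=[] Q1=[P1] Q2=[P2]
t=23-26: P1@Q1 runs 3, rem=5, I/O yield, promote→Q0. Q0=[P1] Q1=[] Q2=[P2]
t=26-28: P1@Q0 runs 2, rem=3, quantum used, demote→Q1. Q0=[] Q1=[P1] Q2=[P2]
t=28-31: P1@Q1 runs 3, rem=0, completes. Q0=[] Q1=[] Q2=[P2]
t=31-36: P2@Q2 runs 5, rem=0, completes. Q0=[] Q1=[] Q2=[]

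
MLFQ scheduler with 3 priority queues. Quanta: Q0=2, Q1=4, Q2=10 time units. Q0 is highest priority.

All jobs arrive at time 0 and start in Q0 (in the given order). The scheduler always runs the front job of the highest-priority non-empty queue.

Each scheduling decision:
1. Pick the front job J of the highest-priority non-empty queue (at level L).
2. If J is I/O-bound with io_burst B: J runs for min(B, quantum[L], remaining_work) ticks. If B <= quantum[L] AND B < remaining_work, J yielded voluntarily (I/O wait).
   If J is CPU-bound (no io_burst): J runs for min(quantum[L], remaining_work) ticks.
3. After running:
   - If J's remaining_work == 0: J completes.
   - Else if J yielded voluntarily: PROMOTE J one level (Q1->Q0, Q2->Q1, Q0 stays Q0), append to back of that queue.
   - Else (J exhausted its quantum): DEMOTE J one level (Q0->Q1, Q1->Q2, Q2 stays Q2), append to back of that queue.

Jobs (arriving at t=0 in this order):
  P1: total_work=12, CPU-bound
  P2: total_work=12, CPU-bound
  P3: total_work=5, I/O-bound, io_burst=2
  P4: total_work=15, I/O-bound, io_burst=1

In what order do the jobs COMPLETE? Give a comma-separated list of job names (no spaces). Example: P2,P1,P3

t=0-2: P1@Q0 runs 2, rem=10, quantum used, demote→Q1. Q0=[P2,P3,P4] Q1=[P1] Q2=[]
t=2-4: P2@Q0 runs 2, rem=10, quantum used, demote→Q1. Q0=[P3,P4] Q1=[P1,P2] Q2=[]
t=4-6: P3@Q0 runs 2, rem=3, I/O yield, promote→Q0. Q0=[P4,P3] Q1=[P1,P2] Q2=[]
t=6-7: P4@Q0 runs 1, rem=14, I/O yield, promote→Q0. Q0=[P3,P4] Q1=[P1,P2] Q2=[]
t=7-9: P3@Q0 runs 2, rem=1, I/O yield, promote→Q0. Q0=[P4,P3] Q1=[P1,P2] Q2=[]
t=9-10: P4@Q0 runs 1, rem=13, I/O yield, promote→Q0. Q0=[P3,P4] Q1=[P1,P2] Q2=[]
t=10-11: P3@Q0 runs 1, rem=0, completes. Q0=[P4] Q1=[P1,P2] Q2=[]
t=11-12: P4@Q0 runs 1, rem=12, I/O yield, promote→Q0. Q0=[P4] Q1=[P1,P2] Q2=[]
t=12-13: P4@Q0 runs 1, rem=11, I/O yield, promote→Q0. Q0=[P4] Q1=[P1,P2] Q2=[]
t=13-14: P4@Q0 runs 1, rem=10, I/O yield, promote→Q0. Q0=[P4] Q1=[P1,P2] Q2=[]
t=14-15: P4@Q0 runs 1, rem=9, I/O yield, promote→Q0. Q0=[P4] Q1=[P1,P2] Q2=[]
t=15-16: P4@Q0 runs 1, rem=8, I/O yield, promote→Q0. Q0=[P4] Q1=[P1,P2] Q2=[]
t=16-17: P4@Q0 runs 1, rem=7, I/O yield, promote→Q0. Q0=[P4] Q1=[P1,P2] Q2=[]
t=17-18: P4@Q0 runs 1, rem=6, I/O yield, promote→Q0. Q0=[P4] Q1=[P1,P2] Q2=[]
t=18-19: P4@Q0 runs 1, rem=5, I/O yield, promote→Q0. Q0=[P4] Q1=[P1,P2] Q2=[]
t=19-20: P4@Q0 runs 1, rem=4, I/O yield, promote→Q0. Q0=[P4] Q1=[P1,P2] Q2=[]
t=20-21: P4@Q0 runs 1, rem=3, I/O yield, promote→Q0. Q0=[P4] Q1=[P1,P2] Q2=[]
t=21-22: P4@Q0 runs 1, rem=2, I/O yield, promote→Q0. Q0=[P4] Q1=[P1,P2] Q2=[]
t=22-23: P4@Q0 runs 1, rem=1, I/O yield, promote→Q0. Q0=[P4] Q1=[P1,P2] Q2=[]
t=23-24: P4@Q0 runs 1, rem=0, completes. Q0=[] Q1=[P1,P2] Q2=[]
t=24-28: P1@Q1 runs 4, rem=6, quantum used, demote→Q2. Q0=[] Q1=[P2] Q2=[P1]
t=28-32: P2@Q1 runs 4, rem=6, quantum used, demote→Q2. Q0=[] Q1=[] Q2=[P1,P2]
t=32-38: P1@Q2 runs 6, rem=0, completes. Q0=[] Q1=[] Q2=[P2]
t=38-44: P2@Q2 runs 6, rem=0, completes. Q0=[] Q1=[] Q2=[]

Answer: P3,P4,P1,P2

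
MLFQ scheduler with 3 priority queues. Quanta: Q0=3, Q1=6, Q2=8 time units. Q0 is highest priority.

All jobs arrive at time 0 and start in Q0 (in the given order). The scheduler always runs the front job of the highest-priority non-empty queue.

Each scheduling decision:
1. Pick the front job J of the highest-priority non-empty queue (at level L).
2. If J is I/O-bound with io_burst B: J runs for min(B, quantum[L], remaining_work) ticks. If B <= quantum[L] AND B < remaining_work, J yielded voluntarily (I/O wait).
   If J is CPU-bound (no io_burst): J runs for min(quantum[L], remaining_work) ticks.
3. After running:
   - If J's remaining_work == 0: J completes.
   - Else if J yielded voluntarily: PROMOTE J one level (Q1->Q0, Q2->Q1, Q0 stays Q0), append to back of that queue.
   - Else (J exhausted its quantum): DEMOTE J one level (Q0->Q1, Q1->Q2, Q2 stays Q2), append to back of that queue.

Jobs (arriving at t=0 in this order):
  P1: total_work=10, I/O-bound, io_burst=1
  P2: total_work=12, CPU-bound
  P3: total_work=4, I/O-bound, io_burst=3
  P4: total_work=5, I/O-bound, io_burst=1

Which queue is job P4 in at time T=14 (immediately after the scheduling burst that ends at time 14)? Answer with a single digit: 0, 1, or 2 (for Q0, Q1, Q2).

t=0-1: P1@Q0 runs 1, rem=9, I/O yield, promote→Q0. Q0=[P2,P3,P4,P1] Q1=[] Q2=[]
t=1-4: P2@Q0 runs 3, rem=9, quantum used, demote→Q1. Q0=[P3,P4,P1] Q1=[P2] Q2=[]
t=4-7: P3@Q0 runs 3, rem=1, I/O yield, promote→Q0. Q0=[P4,P1,P3] Q1=[P2] Q2=[]
t=7-8: P4@Q0 runs 1, rem=4, I/O yield, promote→Q0. Q0=[P1,P3,P4] Q1=[P2] Q2=[]
t=8-9: P1@Q0 runs 1, rem=8, I/O yield, promote→Q0. Q0=[P3,P4,P1] Q1=[P2] Q2=[]
t=9-10: P3@Q0 runs 1, rem=0, completes. Q0=[P4,P1] Q1=[P2] Q2=[]
t=10-11: P4@Q0 runs 1, rem=3, I/O yield, promote→Q0. Q0=[P1,P4] Q1=[P2] Q2=[]
t=11-12: P1@Q0 runs 1, rem=7, I/O yield, promote→Q0. Q0=[P4,P1] Q1=[P2] Q2=[]
t=12-13: P4@Q0 runs 1, rem=2, I/O yield, promote→Q0. Q0=[P1,P4] Q1=[P2] Q2=[]
t=13-14: P1@Q0 runs 1, rem=6, I/O yield, promote→Q0. Q0=[P4,P1] Q1=[P2] Q2=[]
t=14-15: P4@Q0 runs 1, rem=1, I/O yield, promote→Q0. Q0=[P1,P4] Q1=[P2] Q2=[]
t=15-16: P1@Q0 runs 1, rem=5, I/O yield, promote→Q0. Q0=[P4,P1] Q1=[P2] Q2=[]
t=16-17: P4@Q0 runs 1, rem=0, completes. Q0=[P1] Q1=[P2] Q2=[]
t=17-18: P1@Q0 runs 1, rem=4, I/O yield, promote→Q0. Q0=[P1] Q1=[P2] Q2=[]
t=18-19: P1@Q0 runs 1, rem=3, I/O yield, promote→Q0. Q0=[P1] Q1=[P2] Q2=[]
t=19-20: P1@Q0 runs 1, rem=2, I/O yield, promote→Q0. Q0=[P1] Q1=[P2] Q2=[]
t=20-21: P1@Q0 runs 1, rem=1, I/O yield, promote→Q0. Q0=[P1] Q1=[P2] Q2=[]
t=21-22: P1@Q0 runs 1, rem=0, completes. Q0=[] Q1=[P2] Q2=[]
t=22-28: P2@Q1 runs 6, rem=3, quantum used, demote→Q2. Q0=[] Q1=[] Q2=[P2]
t=28-31: P2@Q2 runs 3, rem=0, completes. Q0=[] Q1=[] Q2=[]

Answer: 0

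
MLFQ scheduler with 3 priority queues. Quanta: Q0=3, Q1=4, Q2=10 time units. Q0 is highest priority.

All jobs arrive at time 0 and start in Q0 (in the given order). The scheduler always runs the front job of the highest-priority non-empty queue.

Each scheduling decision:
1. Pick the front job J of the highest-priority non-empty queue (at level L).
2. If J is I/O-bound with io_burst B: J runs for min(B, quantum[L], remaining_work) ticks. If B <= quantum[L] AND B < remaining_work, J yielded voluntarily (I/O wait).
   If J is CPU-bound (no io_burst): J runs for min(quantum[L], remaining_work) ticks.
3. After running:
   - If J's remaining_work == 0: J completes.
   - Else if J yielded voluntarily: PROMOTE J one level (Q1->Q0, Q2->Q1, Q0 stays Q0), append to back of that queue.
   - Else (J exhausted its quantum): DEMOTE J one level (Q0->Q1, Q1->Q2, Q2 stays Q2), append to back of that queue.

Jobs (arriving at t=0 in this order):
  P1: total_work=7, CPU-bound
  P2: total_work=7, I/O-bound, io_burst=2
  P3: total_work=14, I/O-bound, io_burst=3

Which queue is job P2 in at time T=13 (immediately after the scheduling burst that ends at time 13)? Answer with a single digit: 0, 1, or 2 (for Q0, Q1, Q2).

Answer: 0

Derivation:
t=0-3: P1@Q0 runs 3, rem=4, quantum used, demote→Q1. Q0=[P2,P3] Q1=[P1] Q2=[]
t=3-5: P2@Q0 runs 2, rem=5, I/O yield, promote→Q0. Q0=[P3,P2] Q1=[P1] Q2=[]
t=5-8: P3@Q0 runs 3, rem=11, I/O yield, promote→Q0. Q0=[P2,P3] Q1=[P1] Q2=[]
t=8-10: P2@Q0 runs 2, rem=3, I/O yield, promote→Q0. Q0=[P3,P2] Q1=[P1] Q2=[]
t=10-13: P3@Q0 runs 3, rem=8, I/O yield, promote→Q0. Q0=[P2,P3] Q1=[P1] Q2=[]
t=13-15: P2@Q0 runs 2, rem=1, I/O yield, promote→Q0. Q0=[P3,P2] Q1=[P1] Q2=[]
t=15-18: P3@Q0 runs 3, rem=5, I/O yield, promote→Q0. Q0=[P2,P3] Q1=[P1] Q2=[]
t=18-19: P2@Q0 runs 1, rem=0, completes. Q0=[P3] Q1=[P1] Q2=[]
t=19-22: P3@Q0 runs 3, rem=2, I/O yield, promote→Q0. Q0=[P3] Q1=[P1] Q2=[]
t=22-24: P3@Q0 runs 2, rem=0, completes. Q0=[] Q1=[P1] Q2=[]
t=24-28: P1@Q1 runs 4, rem=0, completes. Q0=[] Q1=[] Q2=[]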